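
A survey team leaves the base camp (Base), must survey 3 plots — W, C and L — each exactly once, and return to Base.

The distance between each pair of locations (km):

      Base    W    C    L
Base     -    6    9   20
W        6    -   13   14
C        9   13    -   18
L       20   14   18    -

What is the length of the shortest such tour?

Minimum total distance: 47 km.

With 3 stops there are 3!/2 = 3 distinct round trips (a route and its reverse cost the same).
Base-W-C-L-Base: 6+13+18+20 = 57
Base-W-L-C-Base: 6+14+18+9 = 47
Base-C-W-L-Base: 9+13+14+20 = 56
The minimum is 47.
One optimal route: Base → W → L → C → Base (or its reverse).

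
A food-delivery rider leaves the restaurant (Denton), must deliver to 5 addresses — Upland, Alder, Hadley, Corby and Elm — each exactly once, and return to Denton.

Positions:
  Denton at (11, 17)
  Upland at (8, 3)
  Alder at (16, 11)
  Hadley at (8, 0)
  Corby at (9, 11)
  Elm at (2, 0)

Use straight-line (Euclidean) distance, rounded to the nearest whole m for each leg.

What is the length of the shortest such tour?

Minimum total distance: 47 m.

There are 60 distinct closed tours to check (reversals are equivalent).
Denton - Upland - Alder - Hadley - Corby - Elm - Denton: 14+11+14+11+13+19 = 82
Denton - Upland - Alder - Hadley - Elm - Corby - Denton: 14+11+14+6+13+6 = 64
Denton - Upland - Alder - Corby - Hadley - Elm - Denton: 14+11+7+11+6+19 = 68
Denton - Upland - Alder - Corby - Elm - Hadley - Denton: 14+11+7+13+6+17 = 68
Denton - Upland - Alder - Elm - Hadley - Corby - Denton: 14+11+18+6+11+6 = 66
Denton - Upland - Alder - Elm - Corby - Hadley - Denton: 14+11+18+13+11+17 = 84
Denton - Upland - Hadley - Alder - Corby - Elm - Denton: 14+3+14+7+13+19 = 70
Denton - Upland - Hadley - Alder - Elm - Corby - Denton: 14+3+14+18+13+6 = 68
Denton - Upland - Hadley - Corby - Alder - Elm - Denton: 14+3+11+7+18+19 = 72
Denton - Upland - Hadley - Corby - Elm - Alder - Denton: 14+3+11+13+18+8 = 67
Denton - Upland - Hadley - Elm - Alder - Corby - Denton: 14+3+6+18+7+6 = 54
Denton - Upland - Hadley - Elm - Corby - Alder - Denton: 14+3+6+13+7+8 = 51
Denton - Upland - Corby - Alder - Hadley - Elm - Denton: 14+8+7+14+6+19 = 68
Denton - Upland - Corby - Alder - Elm - Hadley - Denton: 14+8+7+18+6+17 = 70
… (46 more)
Denton - Alder - Upland - Hadley - Elm - Corby - Denton: 8+11+3+6+13+6 = 47  ← best
The minimum is 47.
One optimal route: Denton → Alder → Upland → Hadley → Elm → Corby → Denton (or its reverse).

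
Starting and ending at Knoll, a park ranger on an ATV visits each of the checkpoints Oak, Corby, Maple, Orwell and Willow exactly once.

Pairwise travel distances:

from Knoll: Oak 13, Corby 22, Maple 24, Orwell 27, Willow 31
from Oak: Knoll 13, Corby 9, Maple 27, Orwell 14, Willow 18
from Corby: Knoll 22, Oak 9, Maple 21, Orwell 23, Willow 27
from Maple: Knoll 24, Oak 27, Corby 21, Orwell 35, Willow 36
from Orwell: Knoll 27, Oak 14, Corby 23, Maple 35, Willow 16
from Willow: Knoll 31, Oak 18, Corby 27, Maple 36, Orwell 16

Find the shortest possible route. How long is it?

With 5 stops there are 5!/2 = 60 distinct round trips (a route and its reverse cost the same).
Knoll-Oak-Corby-Maple-Orwell-Willow-Knoll: 13+9+21+35+16+31 = 125
Knoll-Oak-Corby-Maple-Willow-Orwell-Knoll: 13+9+21+36+16+27 = 122
Knoll-Oak-Corby-Orwell-Maple-Willow-Knoll: 13+9+23+35+36+31 = 147
Knoll-Oak-Corby-Orwell-Willow-Maple-Knoll: 13+9+23+16+36+24 = 121
Knoll-Oak-Corby-Willow-Maple-Orwell-Knoll: 13+9+27+36+35+27 = 147
Knoll-Oak-Corby-Willow-Orwell-Maple-Knoll: 13+9+27+16+35+24 = 124
Knoll-Oak-Maple-Corby-Orwell-Willow-Knoll: 13+27+21+23+16+31 = 131
Knoll-Oak-Maple-Corby-Willow-Orwell-Knoll: 13+27+21+27+16+27 = 131
Knoll-Oak-Maple-Orwell-Corby-Willow-Knoll: 13+27+35+23+27+31 = 156
Knoll-Oak-Maple-Orwell-Willow-Corby-Knoll: 13+27+35+16+27+22 = 140
Knoll-Oak-Maple-Willow-Corby-Orwell-Knoll: 13+27+36+27+23+27 = 153
Knoll-Oak-Maple-Willow-Orwell-Corby-Knoll: 13+27+36+16+23+22 = 137
Knoll-Oak-Orwell-Corby-Maple-Willow-Knoll: 13+14+23+21+36+31 = 138
Knoll-Oak-Orwell-Corby-Willow-Maple-Knoll: 13+14+23+27+36+24 = 137
… (46 more)
Knoll-Oak-Orwell-Willow-Corby-Maple-Knoll: 13+14+16+27+21+24 = 115  ← best
The minimum is 115.
One optimal route: Knoll → Oak → Orwell → Willow → Corby → Maple → Knoll (or its reverse).

Shortest round trip = 115.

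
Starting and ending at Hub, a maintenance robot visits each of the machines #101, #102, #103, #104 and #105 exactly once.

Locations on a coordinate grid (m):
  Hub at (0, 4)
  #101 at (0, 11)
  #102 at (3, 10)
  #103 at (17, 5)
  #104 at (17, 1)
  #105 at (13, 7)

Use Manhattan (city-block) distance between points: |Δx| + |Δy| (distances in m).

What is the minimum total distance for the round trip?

54 m — the shortest possible round trip.

With 5 stops there are 5!/2 = 60 distinct round trips (a route and its reverse cost the same).
Hub-#101-#102-#103-#104-#105-Hub: 7+4+19+4+10+16 = 60
Hub-#101-#102-#103-#105-#104-Hub: 7+4+19+6+10+20 = 66
Hub-#101-#102-#104-#103-#105-Hub: 7+4+23+4+6+16 = 60
Hub-#101-#102-#104-#105-#103-Hub: 7+4+23+10+6+18 = 68
Hub-#101-#102-#105-#103-#104-Hub: 7+4+13+6+4+20 = 54
Hub-#101-#102-#105-#104-#103-Hub: 7+4+13+10+4+18 = 56
Hub-#101-#103-#102-#104-#105-Hub: 7+23+19+23+10+16 = 98
Hub-#101-#103-#102-#105-#104-Hub: 7+23+19+13+10+20 = 92
Hub-#101-#103-#104-#102-#105-Hub: 7+23+4+23+13+16 = 86
Hub-#101-#103-#104-#105-#102-Hub: 7+23+4+10+13+9 = 66
Hub-#101-#103-#105-#102-#104-Hub: 7+23+6+13+23+20 = 92
Hub-#101-#103-#105-#104-#102-Hub: 7+23+6+10+23+9 = 78
Hub-#101-#104-#102-#103-#105-Hub: 7+27+23+19+6+16 = 98
Hub-#101-#104-#102-#105-#103-Hub: 7+27+23+13+6+18 = 94
… (46 more)
The minimum is 54.
One optimal route: Hub → #101 → #102 → #105 → #103 → #104 → Hub (or its reverse).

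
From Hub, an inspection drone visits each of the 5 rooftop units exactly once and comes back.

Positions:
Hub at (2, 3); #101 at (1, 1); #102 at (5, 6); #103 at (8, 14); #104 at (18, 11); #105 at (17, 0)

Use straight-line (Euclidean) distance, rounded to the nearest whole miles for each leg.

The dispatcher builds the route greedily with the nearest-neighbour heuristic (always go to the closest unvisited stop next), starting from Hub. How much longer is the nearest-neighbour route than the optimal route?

The nearest-neighbour route is 1 miles longer than optimal.

Hub: #101=2, #102=4, #103=13, #105=15, #104=18 ⇒ #101
#101: #102=6, #103=15, #105=16, #104=20 ⇒ #102
#102: #103=9, #105=13, #104=14 ⇒ #103
#103: #104=10, #105=17 ⇒ #104
#104: #105=11 ⇒ #105
NN route Hub → #101 → #102 → #103 → #104 → #105 → Hub costs 53.
Optimal: Hub → #101 → #105 → #104 → #103 → #102 → Hub costs 52 (by enumerating all 60 distinct tours).
Excess = 53 − 52 = 1.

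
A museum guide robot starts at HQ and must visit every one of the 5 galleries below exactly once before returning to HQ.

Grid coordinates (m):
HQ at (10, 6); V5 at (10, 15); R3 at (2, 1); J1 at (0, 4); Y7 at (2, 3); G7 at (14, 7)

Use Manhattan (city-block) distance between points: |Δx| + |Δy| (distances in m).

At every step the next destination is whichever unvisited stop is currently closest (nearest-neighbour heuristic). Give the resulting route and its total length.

At HQ the remaining stops are G7 5, V5 9, Y7 11, J1 12, R3 13; go to G7.
At G7 the remaining stops are V5 12, Y7 16, J1 17, R3 18; go to V5.
At V5 the remaining stops are Y7 20, J1 21, R3 22; go to Y7.
At Y7 the remaining stops are R3 2, J1 3; go to R3.
At R3 the remaining stops are J1 5; go to J1.
Return J1→HQ: 12.
Total = 5 + 12 + 20 + 2 + 5 + 12 = 56.

Total distance 56 m via the nearest-neighbour route HQ → G7 → V5 → Y7 → R3 → J1 → HQ.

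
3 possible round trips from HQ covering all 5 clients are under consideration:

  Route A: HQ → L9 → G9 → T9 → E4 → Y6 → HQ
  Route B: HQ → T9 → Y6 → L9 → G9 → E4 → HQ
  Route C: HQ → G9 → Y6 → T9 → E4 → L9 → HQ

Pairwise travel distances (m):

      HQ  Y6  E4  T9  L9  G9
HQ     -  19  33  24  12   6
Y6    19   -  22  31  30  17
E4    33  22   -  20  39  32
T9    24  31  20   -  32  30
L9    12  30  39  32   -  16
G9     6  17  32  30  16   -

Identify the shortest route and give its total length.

Shortest is Route A, total 119 m.

Route A: 12 + 16 + 30 + 20 + 22 + 19 = 119
Route B: 24 + 31 + 30 + 16 + 32 + 33 = 166
Route C: 6 + 17 + 31 + 20 + 39 + 12 = 125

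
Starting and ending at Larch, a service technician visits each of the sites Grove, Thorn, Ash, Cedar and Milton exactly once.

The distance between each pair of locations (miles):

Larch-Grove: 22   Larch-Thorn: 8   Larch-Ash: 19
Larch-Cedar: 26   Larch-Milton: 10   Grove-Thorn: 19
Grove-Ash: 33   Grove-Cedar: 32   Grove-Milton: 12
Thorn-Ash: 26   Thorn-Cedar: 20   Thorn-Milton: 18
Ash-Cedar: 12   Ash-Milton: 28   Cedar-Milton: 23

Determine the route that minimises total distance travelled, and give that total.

Shortest round trip = 92 miles.

There are 60 distinct closed tours to check (reversals are equivalent).
Larch→Grove→Thorn→Ash→Cedar→Milton→Larch: 22+19+26+12+23+10 = 112
Larch→Grove→Thorn→Ash→Milton→Cedar→Larch: 22+19+26+28+23+26 = 144
Larch→Grove→Thorn→Cedar→Ash→Milton→Larch: 22+19+20+12+28+10 = 111
Larch→Grove→Thorn→Cedar→Milton→Ash→Larch: 22+19+20+23+28+19 = 131
Larch→Grove→Thorn→Milton→Ash→Cedar→Larch: 22+19+18+28+12+26 = 125
Larch→Grove→Thorn→Milton→Cedar→Ash→Larch: 22+19+18+23+12+19 = 113
Larch→Grove→Ash→Thorn→Cedar→Milton→Larch: 22+33+26+20+23+10 = 134
Larch→Grove→Ash→Thorn→Milton→Cedar→Larch: 22+33+26+18+23+26 = 148
Larch→Grove→Ash→Cedar→Thorn→Milton→Larch: 22+33+12+20+18+10 = 115
Larch→Grove→Ash→Cedar→Milton→Thorn→Larch: 22+33+12+23+18+8 = 116
Larch→Grove→Ash→Milton→Thorn→Cedar→Larch: 22+33+28+18+20+26 = 147
Larch→Grove→Ash→Milton→Cedar→Thorn→Larch: 22+33+28+23+20+8 = 134
Larch→Grove→Cedar→Thorn→Ash→Milton→Larch: 22+32+20+26+28+10 = 138
Larch→Grove→Cedar→Thorn→Milton→Ash→Larch: 22+32+20+18+28+19 = 139
… (46 more)
Larch→Ash→Cedar→Thorn→Grove→Milton→Larch: 19+12+20+19+12+10 = 92  ← best
The minimum is 92.
One optimal route: Larch → Ash → Cedar → Thorn → Grove → Milton → Larch (or its reverse).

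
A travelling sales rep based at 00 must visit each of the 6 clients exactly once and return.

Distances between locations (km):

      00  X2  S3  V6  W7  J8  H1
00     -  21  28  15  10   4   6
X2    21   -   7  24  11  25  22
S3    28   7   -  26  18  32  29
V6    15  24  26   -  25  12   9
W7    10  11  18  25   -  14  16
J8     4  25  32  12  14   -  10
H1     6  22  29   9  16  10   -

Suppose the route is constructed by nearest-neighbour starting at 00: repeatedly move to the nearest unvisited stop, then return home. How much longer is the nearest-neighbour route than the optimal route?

The nearest-neighbour route is 5 km longer than optimal.

From 00: J8=4, H1=6, W7=10, V6=15, X2=21, S3=28 → choose J8 (4).
From J8: H1=10, V6=12, W7=14, X2=25, S3=32 → choose H1 (10).
From H1: V6=9, W7=16, X2=22, S3=29 → choose V6 (9).
From V6: X2=24, W7=25, S3=26 → choose X2 (24).
From X2: S3=7, W7=11 → choose S3 (7).
From S3: W7=18 → choose W7 (18).
NN route 00 → J8 → H1 → V6 → X2 → S3 → W7 → 00 costs 82.
Optimal: 00 → W7 → X2 → S3 → V6 → H1 → J8 → 00 costs 77 (by enumerating all 360 distinct tours).
Excess = 82 − 77 = 5.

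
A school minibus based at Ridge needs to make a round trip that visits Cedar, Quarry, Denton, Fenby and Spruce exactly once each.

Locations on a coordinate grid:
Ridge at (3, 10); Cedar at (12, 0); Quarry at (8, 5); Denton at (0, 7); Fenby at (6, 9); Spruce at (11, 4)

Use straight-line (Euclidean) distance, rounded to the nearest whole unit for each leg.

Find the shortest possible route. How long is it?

32 — the shortest possible round trip.

Ridge - Cedar - Quarry - Denton - Fenby - Spruce - Ridge: 13+6+8+6+7+10 = 50
Ridge - Cedar - Quarry - Denton - Spruce - Fenby - Ridge: 13+6+8+11+7+3 = 48
Ridge - Cedar - Quarry - Fenby - Denton - Spruce - Ridge: 13+6+4+6+11+10 = 50
Ridge - Cedar - Quarry - Fenby - Spruce - Denton - Ridge: 13+6+4+7+11+4 = 45
Ridge - Cedar - Quarry - Spruce - Denton - Fenby - Ridge: 13+6+3+11+6+3 = 42
Ridge - Cedar - Quarry - Spruce - Fenby - Denton - Ridge: 13+6+3+7+6+4 = 39
Ridge - Cedar - Denton - Quarry - Fenby - Spruce - Ridge: 13+14+8+4+7+10 = 56
Ridge - Cedar - Denton - Quarry - Spruce - Fenby - Ridge: 13+14+8+3+7+3 = 48
Ridge - Cedar - Denton - Fenby - Quarry - Spruce - Ridge: 13+14+6+4+3+10 = 50
Ridge - Cedar - Denton - Fenby - Spruce - Quarry - Ridge: 13+14+6+7+3+7 = 50
Ridge - Cedar - Denton - Spruce - Quarry - Fenby - Ridge: 13+14+11+3+4+3 = 48
Ridge - Cedar - Denton - Spruce - Fenby - Quarry - Ridge: 13+14+11+7+4+7 = 56
Ridge - Cedar - Fenby - Quarry - Denton - Spruce - Ridge: 13+11+4+8+11+10 = 57
Ridge - Cedar - Fenby - Quarry - Spruce - Denton - Ridge: 13+11+4+3+11+4 = 46
… (46 more)
Ridge - Denton - Cedar - Spruce - Quarry - Fenby - Ridge: 4+14+4+3+4+3 = 32  ← best
The minimum is 32.
One optimal route: Ridge → Denton → Cedar → Spruce → Quarry → Fenby → Ridge (or its reverse).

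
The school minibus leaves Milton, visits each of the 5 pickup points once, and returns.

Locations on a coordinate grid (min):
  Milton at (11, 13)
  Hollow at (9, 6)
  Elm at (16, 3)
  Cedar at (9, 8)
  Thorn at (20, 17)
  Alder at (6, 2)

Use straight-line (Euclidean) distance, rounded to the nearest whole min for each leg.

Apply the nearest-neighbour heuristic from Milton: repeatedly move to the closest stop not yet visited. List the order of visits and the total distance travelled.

At Milton the remaining stops are Cedar 5, Hollow 7, Thorn 10, Elm 11, Alder 12; go to Cedar.
At Cedar the remaining stops are Hollow 2, Alder 7, Elm 9, Thorn 14; go to Hollow.
At Hollow the remaining stops are Alder 5, Elm 8, Thorn 16; go to Alder.
At Alder the remaining stops are Elm 10, Thorn 21; go to Elm.
At Elm the remaining stops are Thorn 15; go to Thorn.
Return Thorn→Milton: 10.
Total = 5 + 2 + 5 + 10 + 15 + 10 = 47.

Nearest-neighbour total = 47 min; route Milton → Cedar → Hollow → Alder → Elm → Thorn → Milton.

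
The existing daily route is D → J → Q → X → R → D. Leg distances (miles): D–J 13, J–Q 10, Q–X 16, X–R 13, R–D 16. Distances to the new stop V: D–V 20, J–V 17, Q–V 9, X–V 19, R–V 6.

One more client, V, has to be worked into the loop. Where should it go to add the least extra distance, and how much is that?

+10 miles — insert V between R and D.

Insertion cost between consecutive stops i–j is d(i,V) + d(V,j) − d(i,j):
  between D and J: 20 + 17 − 13 = 24
  between J and Q: 17 + 9 − 10 = 16
  between Q and X: 9 + 19 − 16 = 12
  between X and R: 19 + 6 − 13 = 12
  between R and D: 6 + 20 − 16 = 10
Cheapest insertion is between R and D, adding 10.
New total = 68 + 10 = 78.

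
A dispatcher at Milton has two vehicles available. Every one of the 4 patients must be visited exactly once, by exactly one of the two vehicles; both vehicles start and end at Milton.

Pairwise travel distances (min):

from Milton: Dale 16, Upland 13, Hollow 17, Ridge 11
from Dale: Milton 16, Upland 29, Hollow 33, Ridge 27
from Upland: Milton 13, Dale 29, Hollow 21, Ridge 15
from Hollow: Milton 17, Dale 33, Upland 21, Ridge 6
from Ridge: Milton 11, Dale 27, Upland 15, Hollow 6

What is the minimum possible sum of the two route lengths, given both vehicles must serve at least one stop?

83 min — the smallest possible combined total.

There are 2^3 − 1 = 7 ways to divide the 4 stops into two non-empty groups. For each, the best each vehicle can do is its own shortest tour through its group:
  {Dale} + {Upland, Hollow, Ridge}: 32 + 51 = 83
  {Upland} + {Dale, Hollow, Ridge}: 26 + 66 = 92
  {Dale, Upland} + {Hollow, Ridge}: 58 + 34 = 92
  {Hollow} + {Dale, Upland, Ridge}: 34 + 71 = 105
  {Dale, Hollow} + {Upland, Ridge}: 66 + 39 = 105
  {Upland, Hollow} + {Dale, Ridge}: 51 + 54 = 105
  … (7 splits in total)
Best: vehicle 1 Milton → Dale → Milton = 32; vehicle 2 Milton → Upland → Hollow → Ridge → Milton = 51; combined 83.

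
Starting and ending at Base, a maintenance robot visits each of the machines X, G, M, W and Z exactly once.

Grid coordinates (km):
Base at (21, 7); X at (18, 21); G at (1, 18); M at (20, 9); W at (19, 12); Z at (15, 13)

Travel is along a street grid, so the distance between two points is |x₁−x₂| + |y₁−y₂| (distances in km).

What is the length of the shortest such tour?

68 km — the shortest possible round trip.

Base → X → G → M → W → Z → Base: 17+20+28+4+5+12 = 86
Base → X → G → M → Z → W → Base: 17+20+28+9+5+7 = 86
Base → X → G → W → M → Z → Base: 17+20+24+4+9+12 = 86
Base → X → G → W → Z → M → Base: 17+20+24+5+9+3 = 78
Base → X → G → Z → M → W → Base: 17+20+19+9+4+7 = 76
Base → X → G → Z → W → M → Base: 17+20+19+5+4+3 = 68
Base → X → M → G → W → Z → Base: 17+14+28+24+5+12 = 100
Base → X → M → G → Z → W → Base: 17+14+28+19+5+7 = 90
Base → X → M → W → G → Z → Base: 17+14+4+24+19+12 = 90
Base → X → M → W → Z → G → Base: 17+14+4+5+19+31 = 90
Base → X → M → Z → G → W → Base: 17+14+9+19+24+7 = 90
Base → X → M → Z → W → G → Base: 17+14+9+5+24+31 = 100
Base → X → W → G → M → Z → Base: 17+10+24+28+9+12 = 100
Base → X → W → G → Z → M → Base: 17+10+24+19+9+3 = 82
… (46 more)
The minimum is 68.
One optimal route: Base → X → G → Z → W → M → Base (or its reverse).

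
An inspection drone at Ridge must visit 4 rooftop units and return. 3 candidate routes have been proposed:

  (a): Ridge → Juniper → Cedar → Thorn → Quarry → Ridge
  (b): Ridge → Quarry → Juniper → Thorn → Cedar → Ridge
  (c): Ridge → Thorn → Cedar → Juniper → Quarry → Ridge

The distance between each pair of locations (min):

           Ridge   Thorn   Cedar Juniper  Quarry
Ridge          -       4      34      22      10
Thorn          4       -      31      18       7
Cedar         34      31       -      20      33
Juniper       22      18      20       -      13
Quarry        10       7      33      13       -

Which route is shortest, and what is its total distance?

(a): 22 + 20 + 31 + 7 + 10 = 90
(b): 10 + 13 + 18 + 31 + 34 = 106
(c): 4 + 31 + 20 + 13 + 10 = 78

Shortest is (c), total 78 min.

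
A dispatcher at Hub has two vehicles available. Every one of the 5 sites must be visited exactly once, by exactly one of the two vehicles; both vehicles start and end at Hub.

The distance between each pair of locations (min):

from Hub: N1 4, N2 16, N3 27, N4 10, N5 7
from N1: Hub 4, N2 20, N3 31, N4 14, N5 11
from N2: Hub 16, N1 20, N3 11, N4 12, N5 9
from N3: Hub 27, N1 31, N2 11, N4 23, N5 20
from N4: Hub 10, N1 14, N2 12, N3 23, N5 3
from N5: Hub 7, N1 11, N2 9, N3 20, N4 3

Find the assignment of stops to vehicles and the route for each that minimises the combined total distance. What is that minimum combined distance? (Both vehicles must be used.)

Try each way of splitting the stops between the two vehicles (each non-empty) and, for each split, find the best tour for each vehicle:
  {N1} + {N2, N3, N4, N5}: 8 + 60 = 68
  {N2} + {N1, N3, N4, N5}: 32 + 68 = 100
  {N1, N2} + {N3, N4, N5}: 40 + 60 = 100
  {N3} + {N1, N2, N4, N5}: 54 + 46 = 100
  {N1, N3} + {N2, N4, N5}: 62 + 38 = 100
  {N2, N3} + {N1, N4, N5}: 54 + 28 = 82
  … (15 splits in total)
Best: vehicle 1 Hub → N1 → Hub = 8; vehicle 2 Hub → N2 → N3 → N4 → N5 → Hub = 60; combined 68.

Minimum combined distance: 68 min.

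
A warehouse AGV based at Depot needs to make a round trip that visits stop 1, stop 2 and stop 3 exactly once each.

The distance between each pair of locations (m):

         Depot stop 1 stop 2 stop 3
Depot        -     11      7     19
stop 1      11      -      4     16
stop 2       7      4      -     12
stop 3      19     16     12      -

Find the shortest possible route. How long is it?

There are 3 distinct closed tours to check (reversals are equivalent).
Depot→stop 1→stop 2→stop 3→Depot: 11+4+12+19 = 46
Depot→stop 1→stop 3→stop 2→Depot: 11+16+12+7 = 46
Depot→stop 2→stop 1→stop 3→Depot: 7+4+16+19 = 46
The minimum is 46.
One optimal route: Depot → stop 1 → stop 2 → stop 3 → Depot (or its reverse).

46 m — the shortest possible round trip.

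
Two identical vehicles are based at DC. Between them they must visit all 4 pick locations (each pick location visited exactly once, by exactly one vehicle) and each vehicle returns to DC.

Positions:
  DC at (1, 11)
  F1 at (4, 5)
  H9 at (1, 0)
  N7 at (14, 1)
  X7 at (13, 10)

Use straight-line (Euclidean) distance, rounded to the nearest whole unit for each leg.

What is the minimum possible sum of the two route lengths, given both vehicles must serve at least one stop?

Try each way of splitting the stops between the two vehicles (each non-empty) and, for each split, find the best tour for each vehicle:
  {F1} + {H9, N7, X7}: 14 + 45 = 59
  {H9} + {F1, N7, X7}: 22 + 39 = 61
  {F1, H9} + {N7, X7}: 24 + 37 = 61
  {N7} + {F1, H9, X7}: 32 + 39 = 71
  {F1, N7} + {H9, X7}: 34 + 39 = 73
  {H9, N7} + {F1, X7}: 40 + 29 = 69
  … (7 splits in total)
Best: vehicle 1 DC → F1 → DC = 14; vehicle 2 DC → H9 → N7 → X7 → DC = 45; combined 59.

Minimum combined distance: 59.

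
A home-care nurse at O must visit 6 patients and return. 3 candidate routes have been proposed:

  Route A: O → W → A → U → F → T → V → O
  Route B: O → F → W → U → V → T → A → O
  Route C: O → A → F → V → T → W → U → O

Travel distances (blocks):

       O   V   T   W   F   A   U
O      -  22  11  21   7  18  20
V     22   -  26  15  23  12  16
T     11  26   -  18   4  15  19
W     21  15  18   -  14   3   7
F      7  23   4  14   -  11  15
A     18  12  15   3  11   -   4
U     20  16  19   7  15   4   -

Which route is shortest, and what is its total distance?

Route A: 21 + 3 + 4 + 15 + 4 + 26 + 22 = 95
Route B: 7 + 14 + 7 + 16 + 26 + 15 + 18 = 103
Route C: 18 + 11 + 23 + 26 + 18 + 7 + 20 = 123

95 blocks — Route A is the shortest.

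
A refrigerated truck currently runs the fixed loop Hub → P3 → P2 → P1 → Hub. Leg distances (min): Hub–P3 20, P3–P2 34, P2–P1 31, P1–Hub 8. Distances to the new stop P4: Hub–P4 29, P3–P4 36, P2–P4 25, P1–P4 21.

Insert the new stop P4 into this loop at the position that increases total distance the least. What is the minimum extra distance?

Minimum extra distance: 15 min, inserting P4 between P2 and P1.

Insertion cost between consecutive stops i–j is d(i,P4) + d(P4,j) − d(i,j):
  between Hub and P3: 29 + 36 − 20 = 45
  between P3 and P2: 36 + 25 − 34 = 27
  between P2 and P1: 25 + 21 − 31 = 15
  between P1 and Hub: 21 + 29 − 8 = 42
Cheapest insertion is between P2 and P1, adding 15.
New total = 93 + 15 = 108.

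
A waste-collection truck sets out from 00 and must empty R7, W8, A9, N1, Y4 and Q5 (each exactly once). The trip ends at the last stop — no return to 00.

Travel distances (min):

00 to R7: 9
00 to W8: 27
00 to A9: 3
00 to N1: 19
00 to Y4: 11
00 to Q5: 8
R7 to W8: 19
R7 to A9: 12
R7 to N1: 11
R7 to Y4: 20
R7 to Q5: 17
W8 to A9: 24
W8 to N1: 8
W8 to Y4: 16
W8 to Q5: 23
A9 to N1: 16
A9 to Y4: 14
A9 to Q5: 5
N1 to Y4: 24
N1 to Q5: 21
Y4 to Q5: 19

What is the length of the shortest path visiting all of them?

There are 6! = 720 possible orderings.
00 → R7 → W8 → A9 → N1 → Y4 → Q5: 9+19+24+16+24+19 = 111
00 → R7 → W8 → A9 → N1 → Q5 → Y4: 9+19+24+16+21+19 = 108
00 → R7 → W8 → A9 → Y4 → N1 → Q5: 9+19+24+14+24+21 = 111
00 → R7 → W8 → A9 → Y4 → Q5 → N1: 9+19+24+14+19+21 = 106
00 → R7 → W8 → A9 → Q5 → N1 → Y4: 9+19+24+5+21+24 = 102
00 → R7 → W8 → A9 → Q5 → Y4 → N1: 9+19+24+5+19+24 = 100
00 → R7 → W8 → N1 → A9 → Y4 → Q5: 9+19+8+16+14+19 = 85
00 → R7 → W8 → N1 → A9 → Q5 → Y4: 9+19+8+16+5+19 = 76
… (712 more)
00 → A9 → Q5 → R7 → N1 → W8 → Y4: 3+5+17+11+8+16 = 60  ← best
The minimum is 60.
One shortest path: 00 → A9 → Q5 → R7 → N1 → W8 → Y4.

60 min — the minimum one-way total.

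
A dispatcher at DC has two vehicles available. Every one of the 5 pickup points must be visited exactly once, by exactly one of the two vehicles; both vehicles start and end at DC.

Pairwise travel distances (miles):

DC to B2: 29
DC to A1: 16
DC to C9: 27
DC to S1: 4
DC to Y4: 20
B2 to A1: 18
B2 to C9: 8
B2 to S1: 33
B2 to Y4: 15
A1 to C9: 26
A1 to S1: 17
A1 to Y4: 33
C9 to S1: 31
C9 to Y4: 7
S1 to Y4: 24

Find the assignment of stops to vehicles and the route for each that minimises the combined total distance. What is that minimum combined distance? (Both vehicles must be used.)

There are 2^4 − 1 = 15 ways to divide the 5 stops into two non-empty groups. For each, the best each vehicle can do is its own shortest tour through its group:
  {B2} + {A1, C9, S1, Y4}: 58 + 74 = 132
  {A1} + {B2, C9, S1, Y4}: 32 + 72 = 104
  {B2, A1} + {C9, S1, Y4}: 63 + 62 = 125
  {C9} + {B2, A1, S1, Y4}: 54 + 74 = 128
  {B2, C9} + {A1, S1, Y4}: 64 + 74 = 138
  {A1, C9} + {B2, S1, Y4}: 69 + 72 = 141
  … (15 splits in total)
  {S1} + {B2, A1, C9, Y4}: 8 + 69 = 77  ← best
Best: vehicle 1 DC → S1 → DC = 8; vehicle 2 DC → A1 → B2 → C9 → Y4 → DC = 69; combined 77.

77 miles — the smallest possible combined total.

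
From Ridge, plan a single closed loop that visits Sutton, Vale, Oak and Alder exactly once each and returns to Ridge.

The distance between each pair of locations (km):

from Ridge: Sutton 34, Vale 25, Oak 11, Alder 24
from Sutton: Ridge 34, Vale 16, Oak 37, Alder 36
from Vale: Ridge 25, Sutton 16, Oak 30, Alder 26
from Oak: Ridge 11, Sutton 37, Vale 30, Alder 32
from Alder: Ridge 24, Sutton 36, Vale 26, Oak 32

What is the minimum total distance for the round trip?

Minimum total distance: 114 km.

Ridge - Sutton - Vale - Oak - Alder - Ridge: 34+16+30+32+24 = 136
Ridge - Sutton - Vale - Alder - Oak - Ridge: 34+16+26+32+11 = 119
Ridge - Sutton - Oak - Vale - Alder - Ridge: 34+37+30+26+24 = 151
Ridge - Sutton - Oak - Alder - Vale - Ridge: 34+37+32+26+25 = 154
Ridge - Sutton - Alder - Vale - Oak - Ridge: 34+36+26+30+11 = 137
Ridge - Sutton - Alder - Oak - Vale - Ridge: 34+36+32+30+25 = 157
Ridge - Vale - Sutton - Oak - Alder - Ridge: 25+16+37+32+24 = 134
Ridge - Vale - Sutton - Alder - Oak - Ridge: 25+16+36+32+11 = 120
Ridge - Vale - Oak - Sutton - Alder - Ridge: 25+30+37+36+24 = 152
Ridge - Vale - Alder - Sutton - Oak - Ridge: 25+26+36+37+11 = 135
Ridge - Oak - Sutton - Vale - Alder - Ridge: 11+37+16+26+24 = 114
Ridge - Oak - Vale - Sutton - Alder - Ridge: 11+30+16+36+24 = 117
The minimum is 114.
One optimal route: Ridge → Oak → Sutton → Vale → Alder → Ridge (or its reverse).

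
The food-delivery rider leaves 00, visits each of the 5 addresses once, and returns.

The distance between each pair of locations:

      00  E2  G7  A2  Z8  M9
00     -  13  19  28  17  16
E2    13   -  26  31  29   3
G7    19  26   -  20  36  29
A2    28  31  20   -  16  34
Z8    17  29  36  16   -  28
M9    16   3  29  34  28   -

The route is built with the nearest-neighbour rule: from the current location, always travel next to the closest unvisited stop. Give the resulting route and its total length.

At 00 the remaining stops are E2 13, M9 16, Z8 17, G7 19, A2 28; go to E2.
At E2 the remaining stops are M9 3, G7 26, Z8 29, A2 31; go to M9.
At M9 the remaining stops are Z8 28, G7 29, A2 34; go to Z8.
At Z8 the remaining stops are A2 16, G7 36; go to A2.
At A2 the remaining stops are G7 20; go to G7.
Return G7→00: 19.
Total = 13 + 3 + 28 + 16 + 20 + 19 = 99.

Total distance 99 via the nearest-neighbour route 00 → E2 → M9 → Z8 → A2 → G7 → 00.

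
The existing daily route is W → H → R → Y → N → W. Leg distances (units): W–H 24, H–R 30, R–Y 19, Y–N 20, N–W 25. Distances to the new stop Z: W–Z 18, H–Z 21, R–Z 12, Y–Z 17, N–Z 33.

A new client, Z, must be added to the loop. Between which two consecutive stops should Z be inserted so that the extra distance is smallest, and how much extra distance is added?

+3 — insert Z between H and R.

Insertion cost between consecutive stops i–j is d(i,Z) + d(Z,j) − d(i,j):
  between W and H: 18 + 21 − 24 = 15
  between H and R: 21 + 12 − 30 = 3
  between R and Y: 12 + 17 − 19 = 10
  between Y and N: 17 + 33 − 20 = 30
  between N and W: 33 + 18 − 25 = 26
Cheapest insertion is between H and R, adding 3.
New total = 118 + 3 = 121.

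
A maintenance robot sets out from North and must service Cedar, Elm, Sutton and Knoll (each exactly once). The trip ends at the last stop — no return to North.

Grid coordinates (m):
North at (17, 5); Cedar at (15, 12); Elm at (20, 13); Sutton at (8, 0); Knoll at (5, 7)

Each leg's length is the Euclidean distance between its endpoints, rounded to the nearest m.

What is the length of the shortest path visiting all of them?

33 m — the minimum one-way total.

There are 4! = 24 possible orderings.
North - Cedar - Elm - Sutton - Knoll: 7+5+18+8 = 38
North - Cedar - Elm - Knoll - Sutton: 7+5+16+8 = 36
North - Cedar - Sutton - Elm - Knoll: 7+14+18+16 = 55
North - Cedar - Sutton - Knoll - Elm: 7+14+8+16 = 45
North - Cedar - Knoll - Elm - Sutton: 7+11+16+18 = 52
North - Cedar - Knoll - Sutton - Elm: 7+11+8+18 = 44
North - Elm - Cedar - Sutton - Knoll: 9+5+14+8 = 36
North - Elm - Cedar - Knoll - Sutton: 9+5+11+8 = 33
North - Elm - Sutton - Cedar - Knoll: 9+18+14+11 = 52
North - Elm - Sutton - Knoll - Cedar: 9+18+8+11 = 46
North - Elm - Knoll - Cedar - Sutton: 9+16+11+14 = 50
North - Elm - Knoll - Sutton - Cedar: 9+16+8+14 = 47
North - Sutton - Cedar - Elm - Knoll: 10+14+5+16 = 45
North - Sutton - Cedar - Knoll - Elm: 10+14+11+16 = 51
… (10 more)
The minimum is 33.
One shortest path: North → Elm → Cedar → Knoll → Sutton.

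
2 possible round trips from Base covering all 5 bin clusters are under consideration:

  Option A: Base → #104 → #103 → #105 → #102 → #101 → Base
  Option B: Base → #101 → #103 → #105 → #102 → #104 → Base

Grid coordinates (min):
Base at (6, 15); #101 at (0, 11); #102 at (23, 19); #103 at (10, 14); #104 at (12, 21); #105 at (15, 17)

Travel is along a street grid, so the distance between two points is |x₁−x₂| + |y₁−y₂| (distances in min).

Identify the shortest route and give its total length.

Option A: 12 + 9 + 8 + 10 + 31 + 10 = 80
Option B: 10 + 13 + 8 + 10 + 13 + 12 = 66

Shortest is Option B, total 66 min.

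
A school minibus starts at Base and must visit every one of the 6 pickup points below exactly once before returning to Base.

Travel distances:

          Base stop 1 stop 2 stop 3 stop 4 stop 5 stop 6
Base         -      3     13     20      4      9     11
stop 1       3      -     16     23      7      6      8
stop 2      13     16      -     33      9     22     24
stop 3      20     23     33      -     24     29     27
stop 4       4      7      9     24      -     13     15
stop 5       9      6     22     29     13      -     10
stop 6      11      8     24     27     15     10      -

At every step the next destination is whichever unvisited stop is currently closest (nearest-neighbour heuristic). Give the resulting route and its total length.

Total distance 96 via the nearest-neighbour route Base → stop 1 → stop 5 → stop 6 → stop 4 → stop 2 → stop 3 → Base.

At Base the remaining stops are stop 1 3, stop 4 4, stop 5 9, stop 6 11, stop 2 13, stop 3 20; go to stop 1.
At stop 1 the remaining stops are stop 5 6, stop 4 7, stop 6 8, stop 2 16, stop 3 23; go to stop 5.
At stop 5 the remaining stops are stop 6 10, stop 4 13, stop 2 22, stop 3 29; go to stop 6.
At stop 6 the remaining stops are stop 4 15, stop 2 24, stop 3 27; go to stop 4.
At stop 4 the remaining stops are stop 2 9, stop 3 24; go to stop 2.
At stop 2 the remaining stops are stop 3 33; go to stop 3.
Return stop 3→Base: 20.
Total = 3 + 6 + 10 + 15 + 9 + 33 + 20 = 96.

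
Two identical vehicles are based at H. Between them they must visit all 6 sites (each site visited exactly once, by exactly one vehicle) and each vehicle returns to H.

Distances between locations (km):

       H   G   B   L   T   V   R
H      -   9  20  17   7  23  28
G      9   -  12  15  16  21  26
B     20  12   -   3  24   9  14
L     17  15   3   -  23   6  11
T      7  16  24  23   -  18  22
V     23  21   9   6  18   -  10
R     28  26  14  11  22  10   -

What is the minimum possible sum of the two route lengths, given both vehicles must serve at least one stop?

Minimum combined distance: 82 km.

Try each way of splitting the stops between the two vehicles (each non-empty) and, for each split, find the best tour for each vehicle:
  {G} + {B, L, T, V, R}: 18 + 68 = 86
  {B} + {G, L, T, V, R}: 40 + 69 = 109
  {G, B} + {L, T, V, R}: 41 + 62 = 103
  {L} + {G, B, T, V, R}: 34 + 69 = 103
  {G, L} + {B, T, V, R}: 41 + 68 = 109
  {B, L} + {G, T, V, R}: 40 + 69 = 109
  … (31 splits in total)
  {T} + {G, B, L, V, R}: 14 + 68 = 82  ← best
Best: vehicle 1 H → T → H = 14; vehicle 2 H → G → B → L → V → R → H = 68; combined 82.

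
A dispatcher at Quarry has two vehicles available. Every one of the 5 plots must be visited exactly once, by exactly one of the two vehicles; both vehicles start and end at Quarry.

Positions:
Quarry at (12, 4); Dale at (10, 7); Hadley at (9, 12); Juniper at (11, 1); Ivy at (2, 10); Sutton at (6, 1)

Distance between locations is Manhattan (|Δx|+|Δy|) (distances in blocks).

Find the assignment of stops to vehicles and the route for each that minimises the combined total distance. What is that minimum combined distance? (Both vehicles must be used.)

Minimum combined distance: 50 blocks.

Check every non-empty split of the stops between the two vehicles; for each half take its own optimal tour:
  {Dale} + {Hadley, Juniper, Ivy, Sutton}: 10 + 42 = 52
  {Hadley} + {Dale, Juniper, Ivy, Sutton}: 22 + 38 = 60
  {Dale, Hadley} + {Juniper, Ivy, Sutton}: 22 + 38 = 60
  {Juniper} + {Dale, Hadley, Ivy, Sutton}: 8 + 42 = 50
  {Dale, Juniper} + {Hadley, Ivy, Sutton}: 16 + 42 = 58
  {Hadley, Juniper} + {Dale, Ivy, Sutton}: 28 + 38 = 66
  … (15 splits in total)
Best: vehicle 1 Quarry → Juniper → Quarry = 8; vehicle 2 Quarry → Dale → Hadley → Ivy → Sutton → Quarry = 42; combined 50.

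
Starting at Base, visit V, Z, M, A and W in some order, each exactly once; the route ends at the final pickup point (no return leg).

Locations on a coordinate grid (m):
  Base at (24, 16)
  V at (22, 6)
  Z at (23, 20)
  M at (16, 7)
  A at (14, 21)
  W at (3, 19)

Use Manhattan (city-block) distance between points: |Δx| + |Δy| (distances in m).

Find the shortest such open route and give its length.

Shortest open route: 56 m.

There are 5! = 120 possible orderings.
Base→V→Z→M→A→W: 12+15+20+16+13 = 76
Base→V→Z→M→W→A: 12+15+20+25+13 = 85
Base→V→Z→A→M→W: 12+15+10+16+25 = 78
Base→V→Z→A→W→M: 12+15+10+13+25 = 75
Base→V→Z→W→M→A: 12+15+21+25+16 = 89
Base→V→Z→W→A→M: 12+15+21+13+16 = 77
Base→V→M→Z→A→W: 12+7+20+10+13 = 62
Base→V→M→Z→W→A: 12+7+20+21+13 = 73
Base→V→M→A→Z→W: 12+7+16+10+21 = 66
Base→V→M→A→W→Z: 12+7+16+13+21 = 69
Base→V→M→W→Z→A: 12+7+25+21+10 = 75
Base→V→M→W→A→Z: 12+7+25+13+10 = 67
Base→V→A→Z→M→W: 12+23+10+20+25 = 90
Base→V→A→Z→W→M: 12+23+10+21+25 = 91
… (106 more)
Base→Z→V→M→A→W: 5+15+7+16+13 = 56  ← best
The minimum is 56.
One shortest path: Base → Z → V → M → A → W.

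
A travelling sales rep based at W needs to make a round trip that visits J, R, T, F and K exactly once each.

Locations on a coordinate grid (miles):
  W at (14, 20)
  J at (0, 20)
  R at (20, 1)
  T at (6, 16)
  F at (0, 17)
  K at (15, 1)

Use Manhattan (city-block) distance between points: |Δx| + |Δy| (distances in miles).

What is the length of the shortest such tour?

There are 60 distinct closed tours to check (reversals are equivalent).
W-J-R-T-F-K-W: 14+39+29+7+31+20 = 140
W-J-R-T-K-F-W: 14+39+29+24+31+17 = 154
W-J-R-F-T-K-W: 14+39+36+7+24+20 = 140
W-J-R-F-K-T-W: 14+39+36+31+24+12 = 156
W-J-R-K-T-F-W: 14+39+5+24+7+17 = 106
W-J-R-K-F-T-W: 14+39+5+31+7+12 = 108
W-J-T-R-F-K-W: 14+10+29+36+31+20 = 140
W-J-T-R-K-F-W: 14+10+29+5+31+17 = 106
W-J-T-F-R-K-W: 14+10+7+36+5+20 = 92
W-J-T-F-K-R-W: 14+10+7+31+5+25 = 92
W-J-T-K-R-F-W: 14+10+24+5+36+17 = 106
W-J-T-K-F-R-W: 14+10+24+31+36+25 = 140
W-J-F-R-T-K-W: 14+3+36+29+24+20 = 126
W-J-F-R-K-T-W: 14+3+36+5+24+12 = 94
… (46 more)
W-J-F-T-R-K-W: 14+3+7+29+5+20 = 78  ← best
The minimum is 78.
One optimal route: W → J → F → T → R → K → W (or its reverse).

Shortest round trip = 78 miles.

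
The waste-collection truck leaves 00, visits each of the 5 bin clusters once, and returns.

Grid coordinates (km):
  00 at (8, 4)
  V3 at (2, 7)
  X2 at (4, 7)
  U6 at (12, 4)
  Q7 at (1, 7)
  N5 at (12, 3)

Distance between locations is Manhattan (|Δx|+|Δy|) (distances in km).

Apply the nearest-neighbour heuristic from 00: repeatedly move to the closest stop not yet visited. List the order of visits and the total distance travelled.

At 00 the remaining stops are U6 4, N5 5, X2 7, V3 9, Q7 10; go to U6.
At U6 the remaining stops are N5 1, X2 11, V3 13, Q7 14; go to N5.
At N5 the remaining stops are X2 12, V3 14, Q7 15; go to X2.
At X2 the remaining stops are V3 2, Q7 3; go to V3.
At V3 the remaining stops are Q7 1; go to Q7.
Return Q7→00: 10.
Total = 4 + 1 + 12 + 2 + 1 + 10 = 30.

Total distance 30 km via the nearest-neighbour route 00 → U6 → N5 → X2 → V3 → Q7 → 00.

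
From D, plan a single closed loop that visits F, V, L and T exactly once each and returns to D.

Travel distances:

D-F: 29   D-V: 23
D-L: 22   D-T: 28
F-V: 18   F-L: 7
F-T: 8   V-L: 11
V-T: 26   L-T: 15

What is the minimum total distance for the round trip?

D - F - V - L - T - D: 29+18+11+15+28 = 101
D - F - V - T - L - D: 29+18+26+15+22 = 110
D - F - L - V - T - D: 29+7+11+26+28 = 101
D - F - L - T - V - D: 29+7+15+26+23 = 100
D - F - T - V - L - D: 29+8+26+11+22 = 96
D - F - T - L - V - D: 29+8+15+11+23 = 86
D - V - F - L - T - D: 23+18+7+15+28 = 91
D - V - F - T - L - D: 23+18+8+15+22 = 86
D - V - L - F - T - D: 23+11+7+8+28 = 77
D - V - T - F - L - D: 23+26+8+7+22 = 86
D - L - F - V - T - D: 22+7+18+26+28 = 101
D - L - V - F - T - D: 22+11+18+8+28 = 87
The minimum is 77.
One optimal route: D → V → L → F → T → D (or its reverse).

77 — the shortest possible round trip.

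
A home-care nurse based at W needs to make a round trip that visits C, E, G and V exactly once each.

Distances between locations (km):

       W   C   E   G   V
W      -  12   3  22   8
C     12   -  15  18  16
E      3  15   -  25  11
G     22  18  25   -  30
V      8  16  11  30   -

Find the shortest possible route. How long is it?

70 km — the shortest possible round trip.

W-C-E-G-V-W: 12+15+25+30+8 = 90
W-C-E-V-G-W: 12+15+11+30+22 = 90
W-C-G-E-V-W: 12+18+25+11+8 = 74
W-C-G-V-E-W: 12+18+30+11+3 = 74
W-C-V-E-G-W: 12+16+11+25+22 = 86
W-C-V-G-E-W: 12+16+30+25+3 = 86
W-E-C-G-V-W: 3+15+18+30+8 = 74
W-E-C-V-G-W: 3+15+16+30+22 = 86
W-E-G-C-V-W: 3+25+18+16+8 = 70
W-E-V-C-G-W: 3+11+16+18+22 = 70
W-G-C-E-V-W: 22+18+15+11+8 = 74
W-G-E-C-V-W: 22+25+15+16+8 = 86
The minimum is 70.
One optimal route: W → E → G → C → V → W (or its reverse).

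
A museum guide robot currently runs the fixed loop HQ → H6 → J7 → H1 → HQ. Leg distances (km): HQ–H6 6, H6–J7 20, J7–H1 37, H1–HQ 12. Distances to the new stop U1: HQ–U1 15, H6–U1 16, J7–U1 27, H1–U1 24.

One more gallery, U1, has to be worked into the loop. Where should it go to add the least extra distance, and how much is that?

Adding 14 km by placing U1 on the J7–H1 leg.

Insertion cost between consecutive stops i–j is d(i,U1) + d(U1,j) − d(i,j):
  between HQ and H6: 15 + 16 − 6 = 25
  between H6 and J7: 16 + 27 − 20 = 23
  between J7 and H1: 27 + 24 − 37 = 14
  between H1 and HQ: 24 + 15 − 12 = 27
Cheapest insertion is between J7 and H1, adding 14.
New total = 75 + 14 = 89.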